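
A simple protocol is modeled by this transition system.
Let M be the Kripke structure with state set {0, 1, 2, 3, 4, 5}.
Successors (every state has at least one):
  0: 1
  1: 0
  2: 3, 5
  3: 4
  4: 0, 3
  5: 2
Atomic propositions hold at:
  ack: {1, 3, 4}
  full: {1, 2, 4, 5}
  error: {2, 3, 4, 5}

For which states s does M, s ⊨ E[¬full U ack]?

{0, 1, 3, 4}

Sat(¬full) = {0, 3}
E[¬full U ack]: least fixpoint, start Z0 = Sat(ack) = {1, 3, 4}, add states in Sat(¬full) with some successor in Z. Z1 = {0, 1, 3, 4}; fixed.
Sat(E[¬full U ack]) = {0, 1, 3, 4}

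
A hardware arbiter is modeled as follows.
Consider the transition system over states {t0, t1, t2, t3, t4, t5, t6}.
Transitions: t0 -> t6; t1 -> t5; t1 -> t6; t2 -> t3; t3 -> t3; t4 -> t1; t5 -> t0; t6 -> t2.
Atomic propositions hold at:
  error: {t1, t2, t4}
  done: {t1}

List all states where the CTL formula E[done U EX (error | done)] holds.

{t1, t4, t6}

Sat(error | done) = {t1, t2, t4}
Sat(EX (error | done)) = {s : some successor in {t1, t2, t4}} = {t4, t6}
E[done U EX (error | done)]: least fixpoint, start Z0 = Sat(EX (error | done)) = {t4, t6}, add states in Sat(done) with some successor in Z. Z1 = {t1, t4, t6}; fixed.
Sat(E[done U EX (error | done)]) = {t1, t4, t6}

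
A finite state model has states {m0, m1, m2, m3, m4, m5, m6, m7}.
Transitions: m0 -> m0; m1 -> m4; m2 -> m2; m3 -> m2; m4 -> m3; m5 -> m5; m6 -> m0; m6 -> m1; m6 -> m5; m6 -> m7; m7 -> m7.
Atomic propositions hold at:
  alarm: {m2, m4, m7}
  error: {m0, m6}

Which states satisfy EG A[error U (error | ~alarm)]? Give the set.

{m0, m5, m6}

Sat(~alarm) = {m0, m1, m3, m5, m6}
Sat(error | ~alarm) = {m0, m1, m3, m5, m6}
A[error U (error | ~alarm)]: least fixpoint, start Z0 = Sat((error | ~alarm)) = {m0, m1, m3, m5, m6}, add states in Sat(error) with every successor in Z. Already a fixed point.
Sat(A[error U (error | ~alarm)]) = {m0, m1, m3, m5, m6}
EG A[error U (error | ~alarm)]: greatest fixpoint, start Z0 = {m0, m1, m3, m5, m6}, keep only states in Sat with some successor in Z. Z1 = {m0, m5, m6}; fixed.
Sat(EG A[error U (error | ~alarm)]) = {m0, m5, m6}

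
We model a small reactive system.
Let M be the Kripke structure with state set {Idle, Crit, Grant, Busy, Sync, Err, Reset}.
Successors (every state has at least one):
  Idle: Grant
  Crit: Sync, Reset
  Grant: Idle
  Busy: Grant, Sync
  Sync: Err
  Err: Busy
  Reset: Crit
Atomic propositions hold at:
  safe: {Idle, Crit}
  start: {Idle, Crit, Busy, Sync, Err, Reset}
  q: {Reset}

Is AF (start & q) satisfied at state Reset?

Yes

Sat(start & q) = {Reset}
AF (start & q): least fixpoint, start Z0 = {Reset}, add states with every successor in Z. Already a fixed point.
Sat(AF (start & q)) = {Reset}
Reset ∈ Sat(AF (start & q)) = {Reset}, so the formula holds at Reset.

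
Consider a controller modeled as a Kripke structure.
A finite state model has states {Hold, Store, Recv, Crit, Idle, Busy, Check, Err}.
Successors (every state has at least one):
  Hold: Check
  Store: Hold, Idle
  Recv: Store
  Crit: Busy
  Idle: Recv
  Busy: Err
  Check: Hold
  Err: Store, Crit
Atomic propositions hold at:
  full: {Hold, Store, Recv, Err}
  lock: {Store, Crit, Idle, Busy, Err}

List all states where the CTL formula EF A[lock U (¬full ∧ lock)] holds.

{Store, Recv, Crit, Idle, Busy, Err}

Sat(¬full) = {Crit, Idle, Busy, Check}
Sat(¬full ∧ lock) = {Crit, Idle, Busy}
A[lock U (¬full ∧ lock)]: least fixpoint, start Z0 = Sat((¬full ∧ lock)) = {Crit, Idle, Busy}, add states in Sat(lock) with every successor in Z. Already a fixed point.
Sat(A[lock U (¬full ∧ lock)]) = {Crit, Idle, Busy}
EF A[lock U (¬full ∧ lock)]: least fixpoint, start Z0 = {Crit, Idle, Busy}, add states with some successor in Z. Z1 = {Store, Crit, Idle, Busy, Err}; Z2 = {Store, Recv, Crit, Idle, Busy, Err}; fixed.
Sat(EF A[lock U (¬full ∧ lock)]) = {Store, Recv, Crit, Idle, Busy, Err}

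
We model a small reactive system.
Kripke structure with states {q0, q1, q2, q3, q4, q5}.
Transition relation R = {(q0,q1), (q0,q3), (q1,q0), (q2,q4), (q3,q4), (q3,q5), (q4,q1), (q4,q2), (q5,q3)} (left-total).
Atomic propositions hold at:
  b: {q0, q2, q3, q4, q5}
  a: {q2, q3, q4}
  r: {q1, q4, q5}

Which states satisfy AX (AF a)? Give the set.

{q2, q3, q5}

AF a: least fixpoint, start Z0 = {q2, q3, q4}, add states with every successor in Z. Z1 = {q2, q3, q4, q5}; fixed.
Sat(AF a) = {q2, q3, q4, q5}
Sat(AX (AF a)) = {s : every successor in {q2, q3, q4, q5}} = {q2, q3, q5}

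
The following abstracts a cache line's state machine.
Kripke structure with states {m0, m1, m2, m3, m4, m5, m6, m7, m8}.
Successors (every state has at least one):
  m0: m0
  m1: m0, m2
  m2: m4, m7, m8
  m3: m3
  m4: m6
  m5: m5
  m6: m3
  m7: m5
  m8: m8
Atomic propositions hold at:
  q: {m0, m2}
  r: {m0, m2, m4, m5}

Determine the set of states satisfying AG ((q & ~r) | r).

{m0, m5}

Sat(~r) = {m1, m3, m6, m7, m8}
Sat(q & ~r) = ∅
Sat((q & ~r) | r) = {m0, m2, m4, m5}
AG ((q & ~r) | r): greatest fixpoint, start Z0 = {m0, m2, m4, m5}, keep only states in Sat with every successor in Z. Z1 = {m0, m5}; fixed.
Sat(AG ((q & ~r) | r)) = {m0, m5}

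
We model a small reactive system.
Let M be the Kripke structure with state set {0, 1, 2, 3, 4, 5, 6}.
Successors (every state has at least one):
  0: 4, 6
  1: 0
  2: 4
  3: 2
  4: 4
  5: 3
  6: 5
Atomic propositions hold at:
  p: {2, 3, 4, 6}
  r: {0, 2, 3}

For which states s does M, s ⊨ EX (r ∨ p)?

{0, 1, 2, 3, 4, 5}

Sat(r ∨ p) = {0, 2, 3, 4, 6}
Sat(EX (r ∨ p)) = {s : some successor in {0, 2, 3, 4, 6}} = {0, 1, 2, 3, 4, 5}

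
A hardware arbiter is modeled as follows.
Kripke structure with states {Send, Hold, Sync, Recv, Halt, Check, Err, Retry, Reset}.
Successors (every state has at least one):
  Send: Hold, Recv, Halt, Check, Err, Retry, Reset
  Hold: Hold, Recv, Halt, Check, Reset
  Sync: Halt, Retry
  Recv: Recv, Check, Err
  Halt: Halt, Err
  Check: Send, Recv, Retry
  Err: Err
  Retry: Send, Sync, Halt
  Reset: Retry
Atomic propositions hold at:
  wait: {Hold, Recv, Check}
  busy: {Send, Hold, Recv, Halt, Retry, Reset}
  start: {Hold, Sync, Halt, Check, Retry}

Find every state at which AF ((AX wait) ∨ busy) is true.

Sat(AX wait) = {s : every successor in {Hold, Recv, Check}} = ∅
Sat((AX wait) ∨ busy) = {Send, Hold, Recv, Halt, Retry, Reset}
AF ((AX wait) ∨ busy): least fixpoint, start Z0 = {Send, Hold, Recv, Halt, Retry, Reset}, add states with every successor in Z. Z1 = {Send, Hold, Sync, Recv, Halt, Check, Retry, Reset}; fixed.
Sat(AF ((AX wait) ∨ busy)) = {Send, Hold, Sync, Recv, Halt, Check, Retry, Reset}

{Send, Hold, Sync, Recv, Halt, Check, Retry, Reset}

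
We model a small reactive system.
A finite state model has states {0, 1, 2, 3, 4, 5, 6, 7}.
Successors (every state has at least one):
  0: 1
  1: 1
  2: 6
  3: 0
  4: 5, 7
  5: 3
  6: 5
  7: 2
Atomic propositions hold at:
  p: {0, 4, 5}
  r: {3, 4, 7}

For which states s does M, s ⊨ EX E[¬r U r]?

{2, 4, 5, 6, 7}

Sat(¬r) = {0, 1, 2, 5, 6}
E[¬r U r]: least fixpoint, start Z0 = Sat(r) = {3, 4, 7}, add states in Sat(¬r) with some successor in Z. Z1 = {3, 4, 5, 7}; Z2 = {3, 4, 5, 6, 7}; Z3 = {2, 3, 4, 5, 6, 7}; fixed.
Sat(E[¬r U r]) = {2, 3, 4, 5, 6, 7}
Sat(EX E[¬r U r]) = {s : some successor in {2, 3, 4, 5, 6, 7}} = {2, 4, 5, 6, 7}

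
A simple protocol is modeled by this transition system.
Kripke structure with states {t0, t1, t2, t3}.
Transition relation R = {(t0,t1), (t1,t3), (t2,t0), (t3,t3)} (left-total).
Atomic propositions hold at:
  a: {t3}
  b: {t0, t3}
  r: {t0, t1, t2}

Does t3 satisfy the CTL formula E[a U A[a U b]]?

A[a U b]: least fixpoint, start Z0 = Sat(b) = {t0, t3}, add states in Sat(a) with every successor in Z. Already a fixed point.
Sat(A[a U b]) = {t0, t3}
E[a U A[a U b]]: least fixpoint, start Z0 = Sat(A[a U b]) = {t0, t3}, add states in Sat(a) with some successor in Z. Already a fixed point.
Sat(E[a U A[a U b]]) = {t0, t3}
t3 ∈ Sat(E[a U A[a U b]]) = {t0, t3}, so the formula holds at t3.

Yes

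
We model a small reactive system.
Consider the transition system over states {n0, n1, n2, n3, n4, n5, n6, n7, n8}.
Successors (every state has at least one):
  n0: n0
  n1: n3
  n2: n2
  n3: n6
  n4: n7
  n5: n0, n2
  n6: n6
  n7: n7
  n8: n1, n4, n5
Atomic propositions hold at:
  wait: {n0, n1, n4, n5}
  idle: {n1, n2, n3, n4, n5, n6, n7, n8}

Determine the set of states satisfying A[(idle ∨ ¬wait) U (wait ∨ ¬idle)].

Sat(¬wait) = {n2, n3, n6, n7, n8}
Sat(idle ∨ ¬wait) = {n1, n2, n3, n4, n5, n6, n7, n8}
Sat(¬idle) = {n0}
Sat(wait ∨ ¬idle) = {n0, n1, n4, n5}
A[(idle ∨ ¬wait) U (wait ∨ ¬idle)]: least fixpoint, start Z0 = Sat((wait ∨ ¬idle)) = {n0, n1, n4, n5}, add states in Sat(idle ∨ ¬wait) with every successor in Z. Z1 = {n0, n1, n4, n5, n8}; fixed.
Sat(A[(idle ∨ ¬wait) U (wait ∨ ¬idle)]) = {n0, n1, n4, n5, n8}

{n0, n1, n4, n5, n8}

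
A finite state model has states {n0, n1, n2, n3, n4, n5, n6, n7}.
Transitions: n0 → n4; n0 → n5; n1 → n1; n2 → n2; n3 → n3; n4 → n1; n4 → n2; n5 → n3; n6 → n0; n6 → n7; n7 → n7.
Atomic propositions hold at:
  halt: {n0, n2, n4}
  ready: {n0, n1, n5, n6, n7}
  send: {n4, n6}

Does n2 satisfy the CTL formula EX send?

Sat(EX send) = {s : some successor in {n4, n6}} = {n0}
n2 ∉ Sat(EX send) = {n0}, so the formula does not hold at n2.

No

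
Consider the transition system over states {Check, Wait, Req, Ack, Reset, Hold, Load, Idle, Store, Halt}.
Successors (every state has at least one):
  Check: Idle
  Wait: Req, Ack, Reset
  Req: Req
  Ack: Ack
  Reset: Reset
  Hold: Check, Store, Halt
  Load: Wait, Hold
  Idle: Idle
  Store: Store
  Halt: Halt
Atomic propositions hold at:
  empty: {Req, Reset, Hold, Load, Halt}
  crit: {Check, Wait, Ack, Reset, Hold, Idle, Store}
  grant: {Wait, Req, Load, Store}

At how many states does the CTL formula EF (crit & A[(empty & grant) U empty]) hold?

Sat(empty & grant) = {Req, Load}
A[(empty & grant) U empty]: least fixpoint, start Z0 = Sat(empty) = {Req, Reset, Hold, Load, Halt}, add states in Sat(empty & grant) with every successor in Z. Already a fixed point.
Sat(A[(empty & grant) U empty]) = {Req, Reset, Hold, Load, Halt}
Sat(crit & A[(empty & grant) U empty]) = {Reset, Hold}
EF (crit & A[(empty & grant) U empty]): least fixpoint, start Z0 = {Reset, Hold}, add states with some successor in Z. Z1 = {Wait, Reset, Hold, Load}; fixed.
Sat(EF (crit & A[(empty & grant) U empty])) = {Wait, Reset, Hold, Load}
|Sat(EF (crit & A[(empty & grant) U empty]))| = |{Wait, Reset, Hold, Load}| = 4.

4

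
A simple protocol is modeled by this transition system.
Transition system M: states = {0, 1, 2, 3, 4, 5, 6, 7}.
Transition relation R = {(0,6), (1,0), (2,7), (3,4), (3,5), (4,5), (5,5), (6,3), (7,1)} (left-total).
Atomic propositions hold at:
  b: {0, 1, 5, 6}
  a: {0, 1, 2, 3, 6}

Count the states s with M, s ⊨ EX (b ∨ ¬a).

7

Sat(¬a) = {4, 5, 7}
Sat(b ∨ ¬a) = {0, 1, 4, 5, 6, 7}
Sat(EX (b ∨ ¬a)) = {s : some successor in {0, 1, 4, 5, 6, 7}} = {0, 1, 2, 3, 4, 5, 7}
|Sat(EX (b ∨ ¬a))| = |{0, 1, 2, 3, 4, 5, 7}| = 7.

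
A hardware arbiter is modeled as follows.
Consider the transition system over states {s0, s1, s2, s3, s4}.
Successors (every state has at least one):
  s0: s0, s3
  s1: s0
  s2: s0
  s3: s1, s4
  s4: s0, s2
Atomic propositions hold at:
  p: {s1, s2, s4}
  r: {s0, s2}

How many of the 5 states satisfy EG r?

EG r: greatest fixpoint, start Z0 = {s0, s2}, keep only states in Sat with some successor in Z. Already a fixed point.
Sat(EG r) = {s0, s2}
|Sat(EG r)| = |{s0, s2}| = 2.

2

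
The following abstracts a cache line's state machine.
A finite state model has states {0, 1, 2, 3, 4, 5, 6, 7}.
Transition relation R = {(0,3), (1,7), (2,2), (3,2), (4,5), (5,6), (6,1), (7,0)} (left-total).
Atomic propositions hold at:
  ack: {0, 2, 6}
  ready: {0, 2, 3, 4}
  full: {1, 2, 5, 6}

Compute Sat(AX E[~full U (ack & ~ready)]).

{5}

Sat(~full) = {0, 3, 4, 7}
Sat(~ready) = {1, 5, 6, 7}
Sat(ack & ~ready) = {6}
E[~full U (ack & ~ready)]: least fixpoint, start Z0 = Sat((ack & ~ready)) = {6}, add states in Sat(~full) with some successor in Z. Already a fixed point.
Sat(E[~full U (ack & ~ready)]) = {6}
Sat(AX E[~full U (ack & ~ready)]) = {s : every successor in {6}} = {5}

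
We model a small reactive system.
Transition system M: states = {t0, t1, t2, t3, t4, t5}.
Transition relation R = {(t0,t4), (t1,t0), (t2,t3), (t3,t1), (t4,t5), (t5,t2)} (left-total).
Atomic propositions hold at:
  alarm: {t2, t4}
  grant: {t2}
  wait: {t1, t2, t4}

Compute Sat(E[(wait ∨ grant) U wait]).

Sat(wait ∨ grant) = {t1, t2, t4}
E[(wait ∨ grant) U wait]: least fixpoint, start Z0 = Sat(wait) = {t1, t2, t4}, add states in Sat(wait ∨ grant) with some successor in Z. Already a fixed point.
Sat(E[(wait ∨ grant) U wait]) = {t1, t2, t4}

{t1, t2, t4}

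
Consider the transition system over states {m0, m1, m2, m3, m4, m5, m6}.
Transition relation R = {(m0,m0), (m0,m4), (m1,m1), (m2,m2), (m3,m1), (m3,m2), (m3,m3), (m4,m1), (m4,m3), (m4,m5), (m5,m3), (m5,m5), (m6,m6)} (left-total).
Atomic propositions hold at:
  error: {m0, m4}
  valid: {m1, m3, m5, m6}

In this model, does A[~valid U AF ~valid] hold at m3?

Sat(~valid) = {m0, m2, m4}
AF ~valid: least fixpoint, start Z0 = {m0, m2, m4}, add states with every successor in Z. Already a fixed point.
Sat(AF ~valid) = {m0, m2, m4}
A[~valid U AF ~valid]: least fixpoint, start Z0 = Sat(AF ~valid) = {m0, m2, m4}, add states in Sat(~valid) with every successor in Z. Already a fixed point.
Sat(A[~valid U AF ~valid]) = {m0, m2, m4}
m3 ∉ Sat(A[~valid U AF ~valid]) = {m0, m2, m4}, so the formula does not hold at m3.

No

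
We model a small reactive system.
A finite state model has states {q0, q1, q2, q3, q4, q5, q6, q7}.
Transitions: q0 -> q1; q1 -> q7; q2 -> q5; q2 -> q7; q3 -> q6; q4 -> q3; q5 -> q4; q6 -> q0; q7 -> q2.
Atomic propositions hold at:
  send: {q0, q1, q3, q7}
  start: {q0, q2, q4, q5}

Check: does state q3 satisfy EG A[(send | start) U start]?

Sat(send | start) = {q0, q1, q2, q3, q4, q5, q7}
A[(send | start) U start]: least fixpoint, start Z0 = Sat(start) = {q0, q2, q4, q5}, add states in Sat(send | start) with every successor in Z. Z1 = {q0, q2, q4, q5, q7}; Z2 = {q0, q1, q2, q4, q5, q7}; fixed.
Sat(A[(send | start) U start]) = {q0, q1, q2, q4, q5, q7}
EG A[(send | start) U start]: greatest fixpoint, start Z0 = {q0, q1, q2, q4, q5, q7}, keep only states in Sat with some successor in Z. Z1 = {q0, q1, q2, q5, q7}; Z2 = {q0, q1, q2, q7}; fixed.
Sat(EG A[(send | start) U start]) = {q0, q1, q2, q7}
q3 ∉ Sat(EG A[(send | start) U start]) = {q0, q1, q2, q7}, so the formula does not hold at q3.

No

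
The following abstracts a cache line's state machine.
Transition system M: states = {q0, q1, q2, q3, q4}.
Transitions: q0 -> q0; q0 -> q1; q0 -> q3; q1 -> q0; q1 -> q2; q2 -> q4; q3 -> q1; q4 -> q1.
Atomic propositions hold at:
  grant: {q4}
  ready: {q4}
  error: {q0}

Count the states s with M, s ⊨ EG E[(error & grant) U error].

Sat(error & grant) = ∅
E[(error & grant) U error]: least fixpoint, start Z0 = Sat(error) = {q0}, add states in Sat(error & grant) with some successor in Z. Already a fixed point.
Sat(E[(error & grant) U error]) = {q0}
EG E[(error & grant) U error]: greatest fixpoint, start Z0 = {q0}, keep only states in Sat with some successor in Z. Already a fixed point.
Sat(EG E[(error & grant) U error]) = {q0}
|Sat(EG E[(error & grant) U error])| = |{q0}| = 1.

1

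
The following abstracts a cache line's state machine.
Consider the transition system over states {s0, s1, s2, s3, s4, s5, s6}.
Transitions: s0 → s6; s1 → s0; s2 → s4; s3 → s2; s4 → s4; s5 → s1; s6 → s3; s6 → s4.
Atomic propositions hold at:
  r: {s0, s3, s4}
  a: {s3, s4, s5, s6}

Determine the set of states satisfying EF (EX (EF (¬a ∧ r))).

{s1, s5}

Sat(¬a) = {s0, s1, s2}
Sat(¬a ∧ r) = {s0}
EF (¬a ∧ r): least fixpoint, start Z0 = {s0}, add states with some successor in Z. Z1 = {s0, s1}; Z2 = {s0, s1, s5}; fixed.
Sat(EF (¬a ∧ r)) = {s0, s1, s5}
Sat(EX (EF (¬a ∧ r))) = {s : some successor in {s0, s1, s5}} = {s1, s5}
EF (EX (EF (¬a ∧ r))): least fixpoint, start Z0 = {s1, s5}, add states with some successor in Z. Already a fixed point.
Sat(EF (EX (EF (¬a ∧ r)))) = {s1, s5}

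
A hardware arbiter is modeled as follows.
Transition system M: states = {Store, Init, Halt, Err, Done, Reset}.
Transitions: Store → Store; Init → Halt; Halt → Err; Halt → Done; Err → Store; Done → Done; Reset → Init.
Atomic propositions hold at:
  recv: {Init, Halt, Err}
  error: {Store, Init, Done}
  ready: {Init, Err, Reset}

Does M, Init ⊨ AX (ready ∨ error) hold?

Sat(ready ∨ error) = {Store, Init, Err, Done, Reset}
Sat(AX (ready ∨ error)) = {s : every successor in {Store, Init, Err, Done, Reset}} = {Store, Halt, Err, Done, Reset}
Init ∉ Sat(AX (ready ∨ error)) = {Store, Halt, Err, Done, Reset}, so the formula does not hold at Init.

No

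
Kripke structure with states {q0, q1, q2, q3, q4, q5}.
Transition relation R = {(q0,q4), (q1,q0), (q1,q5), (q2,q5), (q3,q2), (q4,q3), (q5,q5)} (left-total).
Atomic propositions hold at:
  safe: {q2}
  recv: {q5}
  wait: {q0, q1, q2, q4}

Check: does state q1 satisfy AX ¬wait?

No

Sat(¬wait) = {q3, q5}
Sat(AX ¬wait) = {s : every successor in {q3, q5}} = {q2, q4, q5}
q1 ∉ Sat(AX ¬wait) = {q2, q4, q5}, so the formula does not hold at q1.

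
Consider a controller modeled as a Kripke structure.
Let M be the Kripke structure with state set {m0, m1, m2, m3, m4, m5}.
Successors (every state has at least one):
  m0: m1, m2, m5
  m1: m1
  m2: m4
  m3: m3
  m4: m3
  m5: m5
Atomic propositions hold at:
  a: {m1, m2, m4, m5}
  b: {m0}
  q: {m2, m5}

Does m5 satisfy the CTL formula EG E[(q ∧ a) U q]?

Sat(q ∧ a) = {m2, m5}
E[(q ∧ a) U q]: least fixpoint, start Z0 = Sat(q) = {m2, m5}, add states in Sat(q ∧ a) with some successor in Z. Already a fixed point.
Sat(E[(q ∧ a) U q]) = {m2, m5}
EG E[(q ∧ a) U q]: greatest fixpoint, start Z0 = {m2, m5}, keep only states in Sat with some successor in Z. Z1 = {m5}; fixed.
Sat(EG E[(q ∧ a) U q]) = {m5}
m5 ∈ Sat(EG E[(q ∧ a) U q]) = {m5}, so the formula holds at m5.

Yes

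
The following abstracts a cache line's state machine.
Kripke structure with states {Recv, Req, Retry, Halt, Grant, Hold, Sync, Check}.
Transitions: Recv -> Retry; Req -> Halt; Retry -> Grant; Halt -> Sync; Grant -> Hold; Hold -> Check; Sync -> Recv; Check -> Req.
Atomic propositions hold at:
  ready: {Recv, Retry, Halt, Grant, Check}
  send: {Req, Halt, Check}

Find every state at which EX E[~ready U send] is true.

{Req, Grant, Hold, Check}

Sat(~ready) = {Req, Hold, Sync}
E[~ready U send]: least fixpoint, start Z0 = Sat(send) = {Req, Halt, Check}, add states in Sat(~ready) with some successor in Z. Z1 = {Req, Halt, Hold, Check}; fixed.
Sat(E[~ready U send]) = {Req, Halt, Hold, Check}
Sat(EX E[~ready U send]) = {s : some successor in {Req, Halt, Hold, Check}} = {Req, Grant, Hold, Check}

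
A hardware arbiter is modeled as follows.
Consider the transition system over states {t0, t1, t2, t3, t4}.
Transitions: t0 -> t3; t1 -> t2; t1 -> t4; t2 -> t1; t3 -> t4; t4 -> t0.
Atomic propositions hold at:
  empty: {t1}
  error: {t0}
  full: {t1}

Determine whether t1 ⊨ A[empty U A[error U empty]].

Yes

A[error U empty]: least fixpoint, start Z0 = Sat(empty) = {t1}, add states in Sat(error) with every successor in Z. Already a fixed point.
Sat(A[error U empty]) = {t1}
A[empty U A[error U empty]]: least fixpoint, start Z0 = Sat(A[error U empty]) = {t1}, add states in Sat(empty) with every successor in Z. Already a fixed point.
Sat(A[empty U A[error U empty]]) = {t1}
t1 ∈ Sat(A[empty U A[error U empty]]) = {t1}, so the formula holds at t1.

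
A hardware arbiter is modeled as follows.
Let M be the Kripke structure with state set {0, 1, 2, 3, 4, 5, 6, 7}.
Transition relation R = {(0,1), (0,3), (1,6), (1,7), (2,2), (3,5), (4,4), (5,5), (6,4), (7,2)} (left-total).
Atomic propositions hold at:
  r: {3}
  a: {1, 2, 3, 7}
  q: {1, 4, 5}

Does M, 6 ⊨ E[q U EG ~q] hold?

Sat(~q) = {0, 2, 3, 6, 7}
EG ~q: greatest fixpoint, start Z0 = {0, 2, 3, 6, 7}, keep only states in Sat with some successor in Z. Z1 = {0, 2, 7}; Z2 = {2, 7}; fixed.
Sat(EG ~q) = {2, 7}
E[q U EG ~q]: least fixpoint, start Z0 = Sat(EG ~q) = {2, 7}, add states in Sat(q) with some successor in Z. Z1 = {1, 2, 7}; fixed.
Sat(E[q U EG ~q]) = {1, 2, 7}
6 ∉ Sat(E[q U EG ~q]) = {1, 2, 7}, so the formula does not hold at 6.

No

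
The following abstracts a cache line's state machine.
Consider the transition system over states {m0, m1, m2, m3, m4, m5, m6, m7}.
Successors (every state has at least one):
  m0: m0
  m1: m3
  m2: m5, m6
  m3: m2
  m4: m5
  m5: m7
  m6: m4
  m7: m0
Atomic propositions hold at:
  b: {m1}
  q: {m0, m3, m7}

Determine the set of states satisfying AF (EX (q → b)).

{m1, m2, m3, m4, m6}

Sat(q → b) = {m1, m2, m4, m5, m6}
Sat(EX (q → b)) = {s : some successor in {m1, m2, m4, m5, m6}} = {m2, m3, m4, m6}
AF (EX (q → b)): least fixpoint, start Z0 = {m2, m3, m4, m6}, add states with every successor in Z. Z1 = {m1, m2, m3, m4, m6}; fixed.
Sat(AF (EX (q → b))) = {m1, m2, m3, m4, m6}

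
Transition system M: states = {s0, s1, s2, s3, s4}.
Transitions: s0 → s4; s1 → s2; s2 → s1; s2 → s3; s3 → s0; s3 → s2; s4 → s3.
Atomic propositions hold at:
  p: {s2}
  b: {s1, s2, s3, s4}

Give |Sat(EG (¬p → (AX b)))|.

2

Sat(¬p) = {s0, s1, s3, s4}
Sat(AX b) = {s : every successor in {s1, s2, s3, s4}} = {s0, s1, s2, s4}
Sat(¬p → (AX b)) = {s0, s1, s2, s4}
EG (¬p → (AX b)): greatest fixpoint, start Z0 = {s0, s1, s2, s4}, keep only states in Sat with some successor in Z. Z1 = {s0, s1, s2}; Z2 = {s1, s2}; fixed.
Sat(EG (¬p → (AX b))) = {s1, s2}
|Sat(EG (¬p → (AX b)))| = |{s1, s2}| = 2.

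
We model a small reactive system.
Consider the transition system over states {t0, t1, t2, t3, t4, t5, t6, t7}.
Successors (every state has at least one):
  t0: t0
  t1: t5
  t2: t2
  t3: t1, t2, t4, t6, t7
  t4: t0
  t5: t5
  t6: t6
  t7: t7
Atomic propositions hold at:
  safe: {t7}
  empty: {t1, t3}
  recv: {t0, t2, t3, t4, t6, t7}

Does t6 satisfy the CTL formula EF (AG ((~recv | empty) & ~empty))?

No

Sat(~recv) = {t1, t5}
Sat(~recv | empty) = {t1, t3, t5}
Sat(~empty) = {t0, t2, t4, t5, t6, t7}
Sat((~recv | empty) & ~empty) = {t5}
AG ((~recv | empty) & ~empty): greatest fixpoint, start Z0 = {t5}, keep only states in Sat with every successor in Z. Already a fixed point.
Sat(AG ((~recv | empty) & ~empty)) = {t5}
EF (AG ((~recv | empty) & ~empty)): least fixpoint, start Z0 = {t5}, add states with some successor in Z. Z1 = {t1, t5}; Z2 = {t1, t3, t5}; fixed.
Sat(EF (AG ((~recv | empty) & ~empty))) = {t1, t3, t5}
t6 ∉ Sat(EF (AG ((~recv | empty) & ~empty))) = {t1, t3, t5}, so the formula does not hold at t6.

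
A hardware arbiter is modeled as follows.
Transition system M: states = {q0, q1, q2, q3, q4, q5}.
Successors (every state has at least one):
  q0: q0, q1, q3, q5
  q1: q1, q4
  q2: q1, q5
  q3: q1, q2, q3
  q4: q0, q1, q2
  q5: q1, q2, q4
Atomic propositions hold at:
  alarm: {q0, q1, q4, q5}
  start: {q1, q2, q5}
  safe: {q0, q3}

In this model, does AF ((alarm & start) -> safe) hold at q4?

Sat(alarm & start) = {q1, q5}
Sat((alarm & start) -> safe) = {q0, q2, q3, q4}
AF ((alarm & start) -> safe): least fixpoint, start Z0 = {q0, q2, q3, q4}, add states with every successor in Z. Already a fixed point.
Sat(AF ((alarm & start) -> safe)) = {q0, q2, q3, q4}
q4 ∈ Sat(AF ((alarm & start) -> safe)) = {q0, q2, q3, q4}, so the formula holds at q4.

Yes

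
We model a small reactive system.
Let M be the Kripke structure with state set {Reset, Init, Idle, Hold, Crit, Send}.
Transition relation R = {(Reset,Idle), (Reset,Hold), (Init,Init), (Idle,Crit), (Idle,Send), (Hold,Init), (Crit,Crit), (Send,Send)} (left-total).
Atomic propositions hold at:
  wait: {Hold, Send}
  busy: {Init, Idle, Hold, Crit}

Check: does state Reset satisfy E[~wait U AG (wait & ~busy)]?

Yes

Sat(~wait) = {Reset, Init, Idle, Crit}
Sat(~busy) = {Reset, Send}
Sat(wait & ~busy) = {Send}
AG (wait & ~busy): greatest fixpoint, start Z0 = {Send}, keep only states in Sat with every successor in Z. Already a fixed point.
Sat(AG (wait & ~busy)) = {Send}
E[~wait U AG (wait & ~busy)]: least fixpoint, start Z0 = Sat(AG (wait & ~busy)) = {Send}, add states in Sat(~wait) with some successor in Z. Z1 = {Idle, Send}; Z2 = {Reset, Idle, Send}; fixed.
Sat(E[~wait U AG (wait & ~busy)]) = {Reset, Idle, Send}
Reset ∈ Sat(E[~wait U AG (wait & ~busy)]) = {Reset, Idle, Send}, so the formula holds at Reset.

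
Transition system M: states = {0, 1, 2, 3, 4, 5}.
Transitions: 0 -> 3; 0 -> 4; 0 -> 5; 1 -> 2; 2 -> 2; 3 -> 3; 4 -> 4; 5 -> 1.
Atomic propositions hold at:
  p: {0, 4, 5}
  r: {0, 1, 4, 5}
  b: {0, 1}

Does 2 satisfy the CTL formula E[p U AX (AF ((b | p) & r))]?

Sat(b | p) = {0, 1, 4, 5}
Sat((b | p) & r) = {0, 1, 4, 5}
AF ((b | p) & r): least fixpoint, start Z0 = {0, 1, 4, 5}, add states with every successor in Z. Already a fixed point.
Sat(AF ((b | p) & r)) = {0, 1, 4, 5}
Sat(AX (AF ((b | p) & r))) = {s : every successor in {0, 1, 4, 5}} = {4, 5}
E[p U AX (AF ((b | p) & r))]: least fixpoint, start Z0 = Sat(AX (AF ((b | p) & r))) = {4, 5}, add states in Sat(p) with some successor in Z. Z1 = {0, 4, 5}; fixed.
Sat(E[p U AX (AF ((b | p) & r))]) = {0, 4, 5}
2 ∉ Sat(E[p U AX (AF ((b | p) & r))]) = {0, 4, 5}, so the formula does not hold at 2.

No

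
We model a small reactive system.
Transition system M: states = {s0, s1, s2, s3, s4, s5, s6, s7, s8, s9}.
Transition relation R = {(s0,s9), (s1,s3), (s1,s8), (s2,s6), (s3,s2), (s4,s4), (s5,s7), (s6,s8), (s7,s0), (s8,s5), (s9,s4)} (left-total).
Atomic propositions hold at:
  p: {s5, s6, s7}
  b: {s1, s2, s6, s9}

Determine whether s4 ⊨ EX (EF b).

No

EF b: least fixpoint, start Z0 = {s1, s2, s6, s9}, add states with some successor in Z. Z1 = {s0, s1, s2, s3, s6, s9}; Z2 = {s0, s1, s2, s3, s6, s7, s9}; Z3 = {s0, s1, s2, s3, s5, s6, s7, s9}; Z4 = {s0, s1, s2, s3, s5, s6, s7, s8, s9}; fixed.
Sat(EF b) = {s0, s1, s2, s3, s5, s6, s7, s8, s9}
Sat(EX (EF b)) = {s : some successor in {s0, s1, s2, s3, s5, s6, s7, s8, s9}} = {s0, s1, s2, s3, s5, s6, s7, s8}
s4 ∉ Sat(EX (EF b)) = {s0, s1, s2, s3, s5, s6, s7, s8}, so the formula does not hold at s4.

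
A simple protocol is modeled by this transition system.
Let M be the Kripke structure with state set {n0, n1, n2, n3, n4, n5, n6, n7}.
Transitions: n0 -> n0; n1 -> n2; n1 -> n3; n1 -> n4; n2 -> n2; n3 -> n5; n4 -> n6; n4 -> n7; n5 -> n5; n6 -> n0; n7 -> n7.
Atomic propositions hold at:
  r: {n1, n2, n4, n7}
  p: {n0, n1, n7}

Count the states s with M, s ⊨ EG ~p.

Sat(~p) = {n2, n3, n4, n5, n6}
EG ~p: greatest fixpoint, start Z0 = {n2, n3, n4, n5, n6}, keep only states in Sat with some successor in Z. Z1 = {n2, n3, n4, n5}; Z2 = {n2, n3, n5}; fixed.
Sat(EG ~p) = {n2, n3, n5}
|Sat(EG ~p)| = |{n2, n3, n5}| = 3.

3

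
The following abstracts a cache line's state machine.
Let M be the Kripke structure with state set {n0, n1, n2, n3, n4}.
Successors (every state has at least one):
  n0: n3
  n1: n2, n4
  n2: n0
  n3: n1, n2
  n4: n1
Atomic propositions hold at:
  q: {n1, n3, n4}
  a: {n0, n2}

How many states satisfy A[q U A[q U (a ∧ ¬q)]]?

2

Sat(¬q) = {n0, n2}
Sat(a ∧ ¬q) = {n0, n2}
A[q U (a ∧ ¬q)]: least fixpoint, start Z0 = Sat((a ∧ ¬q)) = {n0, n2}, add states in Sat(q) with every successor in Z. Already a fixed point.
Sat(A[q U (a ∧ ¬q)]) = {n0, n2}
A[q U A[q U (a ∧ ¬q)]]: least fixpoint, start Z0 = Sat(A[q U (a ∧ ¬q)]) = {n0, n2}, add states in Sat(q) with every successor in Z. Already a fixed point.
Sat(A[q U A[q U (a ∧ ¬q)]]) = {n0, n2}
|Sat(A[q U A[q U (a ∧ ¬q)]])| = |{n0, n2}| = 2.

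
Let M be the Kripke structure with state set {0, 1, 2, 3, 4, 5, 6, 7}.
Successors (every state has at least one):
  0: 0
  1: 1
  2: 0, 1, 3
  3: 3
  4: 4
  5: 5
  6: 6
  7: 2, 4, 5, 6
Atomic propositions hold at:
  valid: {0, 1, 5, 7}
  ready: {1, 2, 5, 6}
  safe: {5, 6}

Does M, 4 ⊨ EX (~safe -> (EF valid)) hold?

Sat(~safe) = {0, 1, 2, 3, 4, 7}
EF valid: least fixpoint, start Z0 = {0, 1, 5, 7}, add states with some successor in Z. Z1 = {0, 1, 2, 5, 7}; fixed.
Sat(EF valid) = {0, 1, 2, 5, 7}
Sat(~safe -> (EF valid)) = {0, 1, 2, 5, 6, 7}
Sat(EX (~safe -> (EF valid))) = {s : some successor in {0, 1, 2, 5, 6, 7}} = {0, 1, 2, 5, 6, 7}
4 ∉ Sat(EX (~safe -> (EF valid))) = {0, 1, 2, 5, 6, 7}, so the formula does not hold at 4.

No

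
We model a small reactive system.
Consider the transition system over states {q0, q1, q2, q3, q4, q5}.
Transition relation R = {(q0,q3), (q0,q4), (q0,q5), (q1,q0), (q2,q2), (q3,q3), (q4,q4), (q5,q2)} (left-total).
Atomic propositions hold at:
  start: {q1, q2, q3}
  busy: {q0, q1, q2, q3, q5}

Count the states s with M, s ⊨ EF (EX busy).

Sat(EX busy) = {s : some successor in {q0, q1, q2, q3, q5}} = {q0, q1, q2, q3, q5}
EF (EX busy): least fixpoint, start Z0 = {q0, q1, q2, q3, q5}, add states with some successor in Z. Already a fixed point.
Sat(EF (EX busy)) = {q0, q1, q2, q3, q5}
|Sat(EF (EX busy))| = |{q0, q1, q2, q3, q5}| = 5.

5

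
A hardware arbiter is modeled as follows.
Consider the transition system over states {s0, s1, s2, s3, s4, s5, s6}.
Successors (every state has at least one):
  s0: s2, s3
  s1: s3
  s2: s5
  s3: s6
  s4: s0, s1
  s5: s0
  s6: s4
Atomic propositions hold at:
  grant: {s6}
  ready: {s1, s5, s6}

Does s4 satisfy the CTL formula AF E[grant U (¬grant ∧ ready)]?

Sat(¬grant) = {s0, s1, s2, s3, s4, s5}
Sat(¬grant ∧ ready) = {s1, s5}
E[grant U (¬grant ∧ ready)]: least fixpoint, start Z0 = Sat((¬grant ∧ ready)) = {s1, s5}, add states in Sat(grant) with some successor in Z. Already a fixed point.
Sat(E[grant U (¬grant ∧ ready)]) = {s1, s5}
AF E[grant U (¬grant ∧ ready)]: least fixpoint, start Z0 = {s1, s5}, add states with every successor in Z. Z1 = {s1, s2, s5}; fixed.
Sat(AF E[grant U (¬grant ∧ ready)]) = {s1, s2, s5}
s4 ∉ Sat(AF E[grant U (¬grant ∧ ready)]) = {s1, s2, s5}, so the formula does not hold at s4.

No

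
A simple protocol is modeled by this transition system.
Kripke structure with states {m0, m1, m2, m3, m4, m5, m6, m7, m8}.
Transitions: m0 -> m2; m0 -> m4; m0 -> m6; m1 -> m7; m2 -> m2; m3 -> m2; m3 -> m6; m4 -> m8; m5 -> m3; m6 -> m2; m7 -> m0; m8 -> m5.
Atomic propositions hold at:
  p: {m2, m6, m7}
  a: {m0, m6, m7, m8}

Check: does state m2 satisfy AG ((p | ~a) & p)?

Sat(~a) = {m1, m2, m3, m4, m5}
Sat(p | ~a) = {m1, m2, m3, m4, m5, m6, m7}
Sat((p | ~a) & p) = {m2, m6, m7}
AG ((p | ~a) & p): greatest fixpoint, start Z0 = {m2, m6, m7}, keep only states in Sat with every successor in Z. Z1 = {m2, m6}; fixed.
Sat(AG ((p | ~a) & p)) = {m2, m6}
m2 ∈ Sat(AG ((p | ~a) & p)) = {m2, m6}, so the formula holds at m2.

Yes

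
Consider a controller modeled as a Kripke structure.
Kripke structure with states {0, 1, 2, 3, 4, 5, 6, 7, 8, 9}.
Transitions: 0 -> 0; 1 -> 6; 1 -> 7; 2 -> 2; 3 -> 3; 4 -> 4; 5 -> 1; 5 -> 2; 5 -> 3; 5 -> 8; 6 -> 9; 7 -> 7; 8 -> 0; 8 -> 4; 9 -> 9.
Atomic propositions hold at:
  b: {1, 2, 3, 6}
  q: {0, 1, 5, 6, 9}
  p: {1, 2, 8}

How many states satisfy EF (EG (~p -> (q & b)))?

Sat(~p) = {0, 3, 4, 5, 6, 7, 9}
Sat(q & b) = {1, 6}
Sat(~p -> (q & b)) = {1, 2, 6, 8}
EG (~p -> (q & b)): greatest fixpoint, start Z0 = {1, 2, 6, 8}, keep only states in Sat with some successor in Z. Z1 = {1, 2}; Z2 = {2}; fixed.
Sat(EG (~p -> (q & b))) = {2}
EF (EG (~p -> (q & b))): least fixpoint, start Z0 = {2}, add states with some successor in Z. Z1 = {2, 5}; fixed.
Sat(EF (EG (~p -> (q & b)))) = {2, 5}
|Sat(EF (EG (~p -> (q & b))))| = |{2, 5}| = 2.

2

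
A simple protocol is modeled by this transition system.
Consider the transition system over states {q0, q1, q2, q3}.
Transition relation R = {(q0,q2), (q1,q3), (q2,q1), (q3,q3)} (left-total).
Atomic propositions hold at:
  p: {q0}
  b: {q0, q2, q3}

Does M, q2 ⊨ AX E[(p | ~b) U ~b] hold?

Sat(~b) = {q1}
Sat(p | ~b) = {q0, q1}
E[(p | ~b) U ~b]: least fixpoint, start Z0 = Sat(~b) = {q1}, add states in Sat(p | ~b) with some successor in Z. Already a fixed point.
Sat(E[(p | ~b) U ~b]) = {q1}
Sat(AX E[(p | ~b) U ~b]) = {s : every successor in {q1}} = {q2}
q2 ∈ Sat(AX E[(p | ~b) U ~b]) = {q2}, so the formula holds at q2.

Yes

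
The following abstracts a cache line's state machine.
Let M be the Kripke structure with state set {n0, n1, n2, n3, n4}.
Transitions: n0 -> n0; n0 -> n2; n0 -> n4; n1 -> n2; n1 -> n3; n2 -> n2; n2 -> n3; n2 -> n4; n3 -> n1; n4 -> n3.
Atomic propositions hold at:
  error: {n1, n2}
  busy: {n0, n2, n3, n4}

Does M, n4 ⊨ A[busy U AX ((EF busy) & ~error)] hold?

EF busy: least fixpoint, start Z0 = {n0, n2, n3, n4}, add states with some successor in Z. Z1 = {n0, n1, n2, n3, n4}; fixed.
Sat(EF busy) = {n0, n1, n2, n3, n4}
Sat(~error) = {n0, n3, n4}
Sat((EF busy) & ~error) = {n0, n3, n4}
Sat(AX ((EF busy) & ~error)) = {s : every successor in {n0, n3, n4}} = {n4}
A[busy U AX ((EF busy) & ~error)]: least fixpoint, start Z0 = Sat(AX ((EF busy) & ~error)) = {n4}, add states in Sat(busy) with every successor in Z. Already a fixed point.
Sat(A[busy U AX ((EF busy) & ~error)]) = {n4}
n4 ∈ Sat(A[busy U AX ((EF busy) & ~error)]) = {n4}, so the formula holds at n4.

Yes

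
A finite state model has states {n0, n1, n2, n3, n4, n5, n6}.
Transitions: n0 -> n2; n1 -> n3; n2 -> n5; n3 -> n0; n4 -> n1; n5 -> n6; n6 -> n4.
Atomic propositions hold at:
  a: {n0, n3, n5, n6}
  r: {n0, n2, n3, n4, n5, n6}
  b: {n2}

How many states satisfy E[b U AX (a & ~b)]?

Sat(~b) = {n0, n1, n3, n4, n5, n6}
Sat(a & ~b) = {n0, n3, n5, n6}
Sat(AX (a & ~b)) = {s : every successor in {n0, n3, n5, n6}} = {n1, n2, n3, n5}
E[b U AX (a & ~b)]: least fixpoint, start Z0 = Sat(AX (a & ~b)) = {n1, n2, n3, n5}, add states in Sat(b) with some successor in Z. Already a fixed point.
Sat(E[b U AX (a & ~b)]) = {n1, n2, n3, n5}
|Sat(E[b U AX (a & ~b)])| = |{n1, n2, n3, n5}| = 4.

4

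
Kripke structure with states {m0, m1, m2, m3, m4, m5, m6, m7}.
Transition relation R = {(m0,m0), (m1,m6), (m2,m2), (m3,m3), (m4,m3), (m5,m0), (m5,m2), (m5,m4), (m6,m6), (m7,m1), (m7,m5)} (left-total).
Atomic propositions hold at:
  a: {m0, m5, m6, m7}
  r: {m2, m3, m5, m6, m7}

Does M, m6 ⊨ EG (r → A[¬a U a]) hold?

Sat(¬a) = {m1, m2, m3, m4}
A[¬a U a]: least fixpoint, start Z0 = Sat(a) = {m0, m5, m6, m7}, add states in Sat(¬a) with every successor in Z. Z1 = {m0, m1, m5, m6, m7}; fixed.
Sat(A[¬a U a]) = {m0, m1, m5, m6, m7}
Sat(r → A[¬a U a]) = {m0, m1, m4, m5, m6, m7}
EG (r → A[¬a U a]): greatest fixpoint, start Z0 = {m0, m1, m4, m5, m6, m7}, keep only states in Sat with some successor in Z. Z1 = {m0, m1, m5, m6, m7}; fixed.
Sat(EG (r → A[¬a U a])) = {m0, m1, m5, m6, m7}
m6 ∈ Sat(EG (r → A[¬a U a])) = {m0, m1, m5, m6, m7}, so the formula holds at m6.

Yes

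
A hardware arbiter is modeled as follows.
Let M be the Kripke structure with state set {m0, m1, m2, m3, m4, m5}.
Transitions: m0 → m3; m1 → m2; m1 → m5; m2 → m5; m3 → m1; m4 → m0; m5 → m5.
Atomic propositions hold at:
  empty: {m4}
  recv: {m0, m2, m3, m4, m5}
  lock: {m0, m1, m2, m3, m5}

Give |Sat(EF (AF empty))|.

AF empty: least fixpoint, start Z0 = {m4}, add states with every successor in Z. Already a fixed point.
Sat(AF empty) = {m4}
EF (AF empty): least fixpoint, start Z0 = {m4}, add states with some successor in Z. Already a fixed point.
Sat(EF (AF empty)) = {m4}
|Sat(EF (AF empty))| = |{m4}| = 1.

1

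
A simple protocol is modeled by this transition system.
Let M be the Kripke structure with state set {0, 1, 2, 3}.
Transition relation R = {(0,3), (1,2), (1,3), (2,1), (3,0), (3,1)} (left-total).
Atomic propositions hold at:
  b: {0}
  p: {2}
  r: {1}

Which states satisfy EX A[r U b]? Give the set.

{3}

A[r U b]: least fixpoint, start Z0 = Sat(b) = {0}, add states in Sat(r) with every successor in Z. Already a fixed point.
Sat(A[r U b]) = {0}
Sat(EX A[r U b]) = {s : some successor in {0}} = {3}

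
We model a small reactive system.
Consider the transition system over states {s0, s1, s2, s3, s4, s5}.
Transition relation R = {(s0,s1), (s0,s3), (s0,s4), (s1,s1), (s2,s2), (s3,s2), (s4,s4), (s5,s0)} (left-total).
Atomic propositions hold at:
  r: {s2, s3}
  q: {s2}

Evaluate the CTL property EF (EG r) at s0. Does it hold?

EG r: greatest fixpoint, start Z0 = {s2, s3}, keep only states in Sat with some successor in Z. Already a fixed point.
Sat(EG r) = {s2, s3}
EF (EG r): least fixpoint, start Z0 = {s2, s3}, add states with some successor in Z. Z1 = {s0, s2, s3}; Z2 = {s0, s2, s3, s5}; fixed.
Sat(EF (EG r)) = {s0, s2, s3, s5}
s0 ∈ Sat(EF (EG r)) = {s0, s2, s3, s5}, so the formula holds at s0.

Yes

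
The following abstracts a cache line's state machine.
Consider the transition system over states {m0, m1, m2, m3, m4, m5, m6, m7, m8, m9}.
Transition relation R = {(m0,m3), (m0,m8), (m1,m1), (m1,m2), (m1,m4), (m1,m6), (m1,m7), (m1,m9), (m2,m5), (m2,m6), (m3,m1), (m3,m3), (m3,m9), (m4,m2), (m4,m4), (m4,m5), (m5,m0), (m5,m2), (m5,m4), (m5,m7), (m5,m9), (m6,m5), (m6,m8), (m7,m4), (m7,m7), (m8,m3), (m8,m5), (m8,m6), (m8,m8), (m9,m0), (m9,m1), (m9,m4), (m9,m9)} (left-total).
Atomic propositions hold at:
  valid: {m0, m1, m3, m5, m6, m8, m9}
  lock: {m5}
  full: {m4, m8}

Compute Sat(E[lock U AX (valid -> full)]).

Sat(valid -> full) = {m2, m4, m7, m8}
Sat(AX (valid -> full)) = {s : every successor in {m2, m4, m7, m8}} = {m7}
E[lock U AX (valid -> full)]: least fixpoint, start Z0 = Sat(AX (valid -> full)) = {m7}, add states in Sat(lock) with some successor in Z. Z1 = {m5, m7}; fixed.
Sat(E[lock U AX (valid -> full)]) = {m5, m7}

{m5, m7}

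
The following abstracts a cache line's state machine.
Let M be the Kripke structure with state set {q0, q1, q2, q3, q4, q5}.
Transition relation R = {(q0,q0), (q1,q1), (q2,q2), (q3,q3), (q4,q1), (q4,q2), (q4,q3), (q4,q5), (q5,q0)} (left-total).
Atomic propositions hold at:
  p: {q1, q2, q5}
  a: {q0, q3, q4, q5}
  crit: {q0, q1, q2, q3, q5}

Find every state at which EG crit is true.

EG crit: greatest fixpoint, start Z0 = {q0, q1, q2, q3, q5}, keep only states in Sat with some successor in Z. Already a fixed point.
Sat(EG crit) = {q0, q1, q2, q3, q5}

{q0, q1, q2, q3, q5}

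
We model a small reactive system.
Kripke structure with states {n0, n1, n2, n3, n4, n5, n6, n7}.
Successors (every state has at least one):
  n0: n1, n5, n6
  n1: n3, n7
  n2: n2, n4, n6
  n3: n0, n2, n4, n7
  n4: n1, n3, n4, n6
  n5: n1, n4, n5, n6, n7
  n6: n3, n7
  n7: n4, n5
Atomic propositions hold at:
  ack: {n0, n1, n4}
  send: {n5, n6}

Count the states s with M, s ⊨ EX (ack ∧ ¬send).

Sat(¬send) = {n0, n1, n2, n3, n4, n7}
Sat(ack ∧ ¬send) = {n0, n1, n4}
Sat(EX (ack ∧ ¬send)) = {s : some successor in {n0, n1, n4}} = {n0, n2, n3, n4, n5, n7}
|Sat(EX (ack ∧ ¬send))| = |{n0, n2, n3, n4, n5, n7}| = 6.

6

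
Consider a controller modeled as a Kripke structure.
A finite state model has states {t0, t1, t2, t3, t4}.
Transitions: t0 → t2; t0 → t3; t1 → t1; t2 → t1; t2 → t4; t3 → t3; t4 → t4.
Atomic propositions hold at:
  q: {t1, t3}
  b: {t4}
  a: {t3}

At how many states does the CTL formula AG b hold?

AG b: greatest fixpoint, start Z0 = {t4}, keep only states in Sat with every successor in Z. Already a fixed point.
Sat(AG b) = {t4}
|Sat(AG b)| = |{t4}| = 1.

1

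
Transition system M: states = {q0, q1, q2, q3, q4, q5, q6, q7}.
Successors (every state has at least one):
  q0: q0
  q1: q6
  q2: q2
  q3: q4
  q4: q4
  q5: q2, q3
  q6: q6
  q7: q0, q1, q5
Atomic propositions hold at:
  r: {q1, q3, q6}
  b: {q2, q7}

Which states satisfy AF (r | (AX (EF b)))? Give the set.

{q1, q2, q3, q5, q6}

EF b: least fixpoint, start Z0 = {q2, q7}, add states with some successor in Z. Z1 = {q2, q5, q7}; fixed.
Sat(EF b) = {q2, q5, q7}
Sat(AX (EF b)) = {s : every successor in {q2, q5, q7}} = {q2}
Sat(r | (AX (EF b))) = {q1, q2, q3, q6}
AF (r | (AX (EF b))): least fixpoint, start Z0 = {q1, q2, q3, q6}, add states with every successor in Z. Z1 = {q1, q2, q3, q5, q6}; fixed.
Sat(AF (r | (AX (EF b)))) = {q1, q2, q3, q5, q6}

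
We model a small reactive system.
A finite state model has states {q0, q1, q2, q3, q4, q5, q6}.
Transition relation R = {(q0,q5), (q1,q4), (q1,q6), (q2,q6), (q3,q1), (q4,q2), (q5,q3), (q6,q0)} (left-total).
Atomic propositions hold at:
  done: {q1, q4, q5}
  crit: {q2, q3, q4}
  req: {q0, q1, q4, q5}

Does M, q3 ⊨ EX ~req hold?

No

Sat(~req) = {q2, q3, q6}
Sat(EX ~req) = {s : some successor in {q2, q3, q6}} = {q1, q2, q4, q5}
q3 ∉ Sat(EX ~req) = {q1, q2, q4, q5}, so the formula does not hold at q3.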